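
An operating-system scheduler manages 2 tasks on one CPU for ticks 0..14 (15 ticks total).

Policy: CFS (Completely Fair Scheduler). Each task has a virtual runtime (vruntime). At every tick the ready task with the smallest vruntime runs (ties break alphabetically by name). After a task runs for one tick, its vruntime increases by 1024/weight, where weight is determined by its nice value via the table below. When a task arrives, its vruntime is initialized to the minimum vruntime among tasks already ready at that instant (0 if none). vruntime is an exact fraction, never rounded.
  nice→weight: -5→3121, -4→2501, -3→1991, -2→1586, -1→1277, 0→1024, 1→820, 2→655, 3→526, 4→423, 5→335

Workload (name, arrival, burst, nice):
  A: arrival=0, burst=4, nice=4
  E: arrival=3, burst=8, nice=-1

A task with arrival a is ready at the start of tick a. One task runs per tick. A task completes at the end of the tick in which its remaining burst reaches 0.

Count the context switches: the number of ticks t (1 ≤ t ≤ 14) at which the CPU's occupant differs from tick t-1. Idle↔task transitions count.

context switches = 2

t=0: vr[A=0] → run A
t=1: vr[A=1024/423] → run A
t=2: vr[A=2048/423] → run A
t=3: vr[A=1024/141 E=1024/141] → run A
t=4: vr[E=1024/141] → run E
t=5: vr[E=1452032/180057] → run E
t=6: vr[E=1596416/180057] → run E
t=7: vr[E=1740800/180057] → run E
t=8: vr[E=1885184/180057] → run E
t=9: vr[E=2029568/180057] → run E
t=10: vr[E=2173952/180057] → run E
t=11: vr[E=2318336/180057] → run E
t=12: (idle)
t=13: (idle)
t=14: (idle)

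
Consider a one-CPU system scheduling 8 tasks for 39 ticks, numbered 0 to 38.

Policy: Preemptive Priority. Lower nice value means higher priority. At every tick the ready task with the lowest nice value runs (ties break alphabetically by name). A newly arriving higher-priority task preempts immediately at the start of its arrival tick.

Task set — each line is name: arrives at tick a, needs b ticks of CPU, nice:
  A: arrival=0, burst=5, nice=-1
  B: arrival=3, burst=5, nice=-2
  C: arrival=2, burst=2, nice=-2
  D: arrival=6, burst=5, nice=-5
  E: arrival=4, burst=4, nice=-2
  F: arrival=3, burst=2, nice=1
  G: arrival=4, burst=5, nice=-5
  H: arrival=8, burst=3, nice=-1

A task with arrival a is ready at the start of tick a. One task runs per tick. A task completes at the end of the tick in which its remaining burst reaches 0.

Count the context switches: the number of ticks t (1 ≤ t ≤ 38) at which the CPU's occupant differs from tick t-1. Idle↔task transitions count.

t=0: ready={A} → run A
t=1: ready={A} → run A
t=2: ready={A,C} → run C
t=3: ready={A,B,C,F} → run B
t=4: ready={A,B,C,E,F,G} → run G
t=5: ready={A,B,C,E,F,G} → run G
t=6: ready={A,B,C,D,E,F,G} → run D
t=7: ready={A,B,C,D,E,F,G} → run D
t=8: ready={A,B,C,D,E,F,G,H} → run D
t=9: ready={A,B,C,D,E,F,G,H} → run D
t=10: ready={A,B,C,D,E,F,G,H} → run D
t=11: ready={A,B,C,E,F,G,H} → run G
t=12: ready={A,B,C,E,F,G,H} → run G
t=13: ready={A,B,C,E,F,G,H} → run G
t=14: ready={A,B,C,E,F,H} → run B
t=15: ready={A,B,C,E,F,H} → run B
t=16: ready={A,B,C,E,F,H} → run B
t=17: ready={A,B,C,E,F,H} → run B
t=18: ready={A,C,E,F,H} → run C
t=19: ready={A,E,F,H} → run E
t=20: ready={A,E,F,H} → run E
t=21: ready={A,E,F,H} → run E
t=22: ready={A,E,F,H} → run E
t=23: ready={A,F,H} → run A
t=24: ready={A,F,H} → run A
t=25: ready={A,F,H} → run A
t=26: ready={F,H} → run H
t=27: ready={F,H} → run H
t=28: ready={F,H} → run H
t=29: ready={F} → run F
t=30: ready={F} → run F
t=31: (idle)
t=32: (idle)
t=33: (idle)
t=34: (idle)
t=35: (idle)
t=36: (idle)
t=37: (idle)
t=38: (idle)

context switches = 12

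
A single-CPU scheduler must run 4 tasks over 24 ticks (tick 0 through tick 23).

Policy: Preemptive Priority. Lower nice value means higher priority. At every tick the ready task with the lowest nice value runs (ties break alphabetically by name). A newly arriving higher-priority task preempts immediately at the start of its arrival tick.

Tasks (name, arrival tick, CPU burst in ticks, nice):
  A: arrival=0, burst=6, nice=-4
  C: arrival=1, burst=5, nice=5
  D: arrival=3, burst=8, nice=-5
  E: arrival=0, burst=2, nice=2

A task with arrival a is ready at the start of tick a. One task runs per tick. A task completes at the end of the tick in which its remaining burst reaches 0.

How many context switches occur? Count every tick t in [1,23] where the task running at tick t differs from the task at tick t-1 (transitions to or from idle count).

context switches = 5

t=0: ready={A,E} → run A
t=1: ready={A,C,E} → run A
t=2: ready={A,C,E} → run A
t=3: ready={A,C,D,E} → run D
t=4: ready={A,C,D,E} → run D
t=5: ready={A,C,D,E} → run D
t=6: ready={A,C,D,E} → run D
t=7: ready={A,C,D,E} → run D
t=8: ready={A,C,D,E} → run D
t=9: ready={A,C,D,E} → run D
t=10: ready={A,C,D,E} → run D
t=11: ready={A,C,E} → run A
t=12: ready={A,C,E} → run A
t=13: ready={A,C,E} → run A
t=14: ready={C,E} → run E
t=15: ready={C,E} → run E
t=16: ready={C} → run C
t=17: ready={C} → run C
t=18: ready={C} → run C
t=19: ready={C} → run C
t=20: ready={C} → run C
t=21: (idle)
t=22: (idle)
t=23: (idle)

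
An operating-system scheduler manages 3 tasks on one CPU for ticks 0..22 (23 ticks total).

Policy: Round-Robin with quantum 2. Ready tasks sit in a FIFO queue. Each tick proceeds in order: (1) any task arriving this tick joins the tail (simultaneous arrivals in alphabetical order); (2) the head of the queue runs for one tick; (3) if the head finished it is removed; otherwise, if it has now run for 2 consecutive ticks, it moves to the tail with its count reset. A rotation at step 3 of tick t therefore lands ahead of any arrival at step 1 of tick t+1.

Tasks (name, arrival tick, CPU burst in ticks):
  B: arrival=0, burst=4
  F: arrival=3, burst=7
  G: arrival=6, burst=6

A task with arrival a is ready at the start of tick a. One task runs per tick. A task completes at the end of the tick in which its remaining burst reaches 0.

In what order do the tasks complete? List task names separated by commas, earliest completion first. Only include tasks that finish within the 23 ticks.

completion order = B, F, G

t=0: queue=[B] q_used=0 → run B
t=1: queue=[B] q_used=1 → run B
t=2: queue=[B] q_used=0 → run B
t=3: queue=[B,F] q_used=1 → run B
t=4: queue=[F] q_used=0 → run F
t=5: queue=[F] q_used=1 → run F
t=6: queue=[F,G] q_used=0 → run F
t=7: queue=[F,G] q_used=1 → run F
t=8: queue=[G,F] q_used=0 → run G
t=9: queue=[G,F] q_used=1 → run G
t=10: queue=[F,G] q_used=0 → run F
t=11: queue=[F,G] q_used=1 → run F
t=12: queue=[G,F] q_used=0 → run G
t=13: queue=[G,F] q_used=1 → run G
t=14: queue=[F,G] q_used=0 → run F
t=15: queue=[G] q_used=0 → run G
t=16: queue=[G] q_used=1 → run G
t=17: (idle)
t=18: (idle)
t=19: (idle)
t=20: (idle)
t=21: (idle)
t=22: (idle)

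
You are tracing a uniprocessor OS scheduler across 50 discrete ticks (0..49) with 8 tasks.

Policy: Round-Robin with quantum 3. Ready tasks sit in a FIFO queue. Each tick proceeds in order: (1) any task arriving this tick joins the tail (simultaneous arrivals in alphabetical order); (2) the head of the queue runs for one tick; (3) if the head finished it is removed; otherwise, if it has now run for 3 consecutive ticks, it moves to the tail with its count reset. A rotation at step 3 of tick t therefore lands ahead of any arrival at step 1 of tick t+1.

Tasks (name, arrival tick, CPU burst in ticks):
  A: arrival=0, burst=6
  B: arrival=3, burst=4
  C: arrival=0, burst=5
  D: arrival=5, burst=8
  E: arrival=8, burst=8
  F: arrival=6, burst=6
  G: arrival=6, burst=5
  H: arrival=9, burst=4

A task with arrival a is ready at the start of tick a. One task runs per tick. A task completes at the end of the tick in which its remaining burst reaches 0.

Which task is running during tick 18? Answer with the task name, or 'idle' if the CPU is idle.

t=0: queue=[A,C] q_used=0 → run A
t=1: queue=[A,C] q_used=1 → run A
t=2: queue=[A,C] q_used=2 → run A
t=3: queue=[C,A,B] q_used=0 → run C
t=4: queue=[C,A,B] q_used=1 → run C
t=5: queue=[C,A,B,D] q_used=2 → run C
t=6: queue=[A,B,D,C,F,G] q_used=0 → run A
t=7: queue=[A,B,D,C,F,G] q_used=1 → run A
t=8: queue=[A,B,D,C,F,G,E] q_used=2 → run A
t=9: queue=[B,D,C,F,G,E,H] q_used=0 → run B
t=10: queue=[B,D,C,F,G,E,H] q_used=1 → run B
t=11: queue=[B,D,C,F,G,E,H] q_used=2 → run B
t=12: queue=[D,C,F,G,E,H,B] q_used=0 → run D
t=13: queue=[D,C,F,G,E,H,B] q_used=1 → run D
t=14: queue=[D,C,F,G,E,H,B] q_used=2 → run D
t=15: queue=[C,F,G,E,H,B,D] q_used=0 → run C
t=16: queue=[C,F,G,E,H,B,D] q_used=1 → run C
t=17: queue=[F,G,E,H,B,D] q_used=0 → run F
t=18: queue=[F,G,E,H,B,D] q_used=1 → run F
t=19: queue=[F,G,E,H,B,D] q_used=2 → run F
t=20: queue=[G,E,H,B,D,F] q_used=0 → run G
t=21: queue=[G,E,H,B,D,F] q_used=1 → run G
t=22: queue=[G,E,H,B,D,F] q_used=2 → run G
t=23: queue=[E,H,B,D,F,G] q_used=0 → run E
t=24: queue=[E,H,B,D,F,G] q_used=1 → run E
t=25: queue=[E,H,B,D,F,G] q_used=2 → run E
t=26: queue=[H,B,D,F,G,E] q_used=0 → run H
t=27: queue=[H,B,D,F,G,E] q_used=1 → run H
t=28: queue=[H,B,D,F,G,E] q_used=2 → run H
t=29: queue=[B,D,F,G,E,H] q_used=0 → run B
t=30: queue=[D,F,G,E,H] q_used=0 → run D
t=31: queue=[D,F,G,E,H] q_used=1 → run D
t=32: queue=[D,F,G,E,H] q_used=2 → run D
t=33: queue=[F,G,E,H,D] q_used=0 → run F
t=34: queue=[F,G,E,H,D] q_used=1 → run F
t=35: queue=[F,G,E,H,D] q_used=2 → run F
t=36: queue=[G,E,H,D] q_used=0 → run G
t=37: queue=[G,E,H,D] q_used=1 → run G
t=38: queue=[E,H,D] q_used=0 → run E
t=39: queue=[E,H,D] q_used=1 → run E
t=40: queue=[E,H,D] q_used=2 → run E
t=41: queue=[H,D,E] q_used=0 → run H
t=42: queue=[D,E] q_used=0 → run D
t=43: queue=[D,E] q_used=1 → run D
t=44: queue=[E] q_used=0 → run E
t=45: queue=[E] q_used=1 → run E
t=46: (idle)
t=47: (idle)
t=48: (idle)
t=49: (idle)

running at tick 18 = F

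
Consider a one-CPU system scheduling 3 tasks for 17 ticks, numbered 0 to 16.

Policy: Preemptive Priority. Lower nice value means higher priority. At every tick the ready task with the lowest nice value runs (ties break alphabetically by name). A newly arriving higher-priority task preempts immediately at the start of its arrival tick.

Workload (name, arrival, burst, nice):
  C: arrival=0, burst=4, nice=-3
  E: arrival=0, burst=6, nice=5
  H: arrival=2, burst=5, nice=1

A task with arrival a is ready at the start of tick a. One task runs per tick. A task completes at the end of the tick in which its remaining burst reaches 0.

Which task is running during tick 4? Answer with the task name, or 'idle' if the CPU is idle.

t=0: ready={C,E} → run C
t=1: ready={C,E} → run C
t=2: ready={C,E,H} → run C
t=3: ready={C,E,H} → run C
t=4: ready={E,H} → run H
t=5: ready={E,H} → run H
t=6: ready={E,H} → run H
t=7: ready={E,H} → run H
t=8: ready={E,H} → run H
t=9: ready={E} → run E
t=10: ready={E} → run E
t=11: ready={E} → run E
t=12: ready={E} → run E
t=13: ready={E} → run E
t=14: ready={E} → run E
t=15: (idle)
t=16: (idle)

running at tick 4 = H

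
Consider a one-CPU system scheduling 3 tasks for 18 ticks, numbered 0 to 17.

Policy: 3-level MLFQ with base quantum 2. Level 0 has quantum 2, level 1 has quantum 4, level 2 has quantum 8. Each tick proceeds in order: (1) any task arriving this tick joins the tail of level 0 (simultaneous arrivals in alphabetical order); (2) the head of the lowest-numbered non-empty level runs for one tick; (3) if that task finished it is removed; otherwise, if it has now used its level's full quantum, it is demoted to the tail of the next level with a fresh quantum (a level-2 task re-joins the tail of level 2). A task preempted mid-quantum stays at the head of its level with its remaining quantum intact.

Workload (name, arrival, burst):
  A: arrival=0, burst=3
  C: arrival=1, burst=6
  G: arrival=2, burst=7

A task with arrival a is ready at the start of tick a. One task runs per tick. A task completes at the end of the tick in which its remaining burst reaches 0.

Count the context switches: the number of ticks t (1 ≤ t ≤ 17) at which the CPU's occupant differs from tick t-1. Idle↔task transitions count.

context switches = 6

t=0: L0/L1/L2 = A/-/- → run A
t=1: L0/L1/L2 = AC/-/- → run A
t=2: L0/L1/L2 = CG/A/- → run C
t=3: L0/L1/L2 = CG/A/- → run C
t=4: L0/L1/L2 = G/AC/- → run G
t=5: L0/L1/L2 = G/AC/- → run G
t=6: L0/L1/L2 = -/ACG/- → run A
t=7: L0/L1/L2 = -/CG/- → run C
t=8: L0/L1/L2 = -/CG/- → run C
t=9: L0/L1/L2 = -/CG/- → run C
t=10: L0/L1/L2 = -/CG/- → run C
t=11: L0/L1/L2 = -/G/- → run G
t=12: L0/L1/L2 = -/G/- → run G
t=13: L0/L1/L2 = -/G/- → run G
t=14: L0/L1/L2 = -/G/- → run G
t=15: L0/L1/L2 = -/-/G → run G
t=16: (idle)
t=17: (idle)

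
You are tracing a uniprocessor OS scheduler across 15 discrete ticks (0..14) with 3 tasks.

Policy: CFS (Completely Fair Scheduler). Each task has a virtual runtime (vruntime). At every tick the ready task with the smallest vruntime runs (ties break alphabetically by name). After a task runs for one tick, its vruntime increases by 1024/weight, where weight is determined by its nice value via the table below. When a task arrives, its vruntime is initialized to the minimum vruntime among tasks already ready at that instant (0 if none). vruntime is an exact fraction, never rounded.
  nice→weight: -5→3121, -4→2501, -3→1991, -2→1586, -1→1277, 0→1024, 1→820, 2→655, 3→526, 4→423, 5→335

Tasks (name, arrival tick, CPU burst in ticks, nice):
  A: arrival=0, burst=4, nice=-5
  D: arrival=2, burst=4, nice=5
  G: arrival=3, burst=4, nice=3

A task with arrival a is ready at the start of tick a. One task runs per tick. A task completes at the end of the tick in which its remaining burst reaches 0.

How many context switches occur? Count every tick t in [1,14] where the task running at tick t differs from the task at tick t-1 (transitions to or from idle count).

t=0: vr[A=0] → run A
t=1: vr[A=1024/3121] → run A
t=2: vr[A=2048/3121 D=2048/3121] → run A
t=3: vr[A=3072/3121 D=2048/3121 G=2048/3121] → run D
t=4: vr[A=3072/3121 D=3881984/1045535 G=2048/3121] → run G
t=5: vr[A=3072/3121 D=3881984/1045535 G=2136576/820823] → run A
t=6: vr[D=3881984/1045535 G=2136576/820823] → run G
t=7: vr[D=3881984/1045535 G=3734528/820823] → run D
t=8: vr[D=7077888/1045535 G=3734528/820823] → run G
t=9: vr[D=7077888/1045535 G=5332480/820823] → run G
t=10: vr[D=7077888/1045535] → run D
t=11: vr[D=10273792/1045535] → run D
t=12: (idle)
t=13: (idle)
t=14: (idle)

context switches = 8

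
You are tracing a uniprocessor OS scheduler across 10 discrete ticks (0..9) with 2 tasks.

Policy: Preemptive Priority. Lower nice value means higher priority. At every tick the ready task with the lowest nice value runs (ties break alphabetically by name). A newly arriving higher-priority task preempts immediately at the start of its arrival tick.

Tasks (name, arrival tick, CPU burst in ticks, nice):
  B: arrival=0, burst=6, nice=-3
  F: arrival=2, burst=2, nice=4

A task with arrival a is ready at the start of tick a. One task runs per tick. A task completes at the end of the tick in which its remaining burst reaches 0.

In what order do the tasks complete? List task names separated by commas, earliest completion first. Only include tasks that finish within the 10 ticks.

t=0: ready={B} → run B
t=1: ready={B} → run B
t=2: ready={B,F} → run B
t=3: ready={B,F} → run B
t=4: ready={B,F} → run B
t=5: ready={B,F} → run B
t=6: ready={F} → run F
t=7: ready={F} → run F
t=8: (idle)
t=9: (idle)

completion order = B, F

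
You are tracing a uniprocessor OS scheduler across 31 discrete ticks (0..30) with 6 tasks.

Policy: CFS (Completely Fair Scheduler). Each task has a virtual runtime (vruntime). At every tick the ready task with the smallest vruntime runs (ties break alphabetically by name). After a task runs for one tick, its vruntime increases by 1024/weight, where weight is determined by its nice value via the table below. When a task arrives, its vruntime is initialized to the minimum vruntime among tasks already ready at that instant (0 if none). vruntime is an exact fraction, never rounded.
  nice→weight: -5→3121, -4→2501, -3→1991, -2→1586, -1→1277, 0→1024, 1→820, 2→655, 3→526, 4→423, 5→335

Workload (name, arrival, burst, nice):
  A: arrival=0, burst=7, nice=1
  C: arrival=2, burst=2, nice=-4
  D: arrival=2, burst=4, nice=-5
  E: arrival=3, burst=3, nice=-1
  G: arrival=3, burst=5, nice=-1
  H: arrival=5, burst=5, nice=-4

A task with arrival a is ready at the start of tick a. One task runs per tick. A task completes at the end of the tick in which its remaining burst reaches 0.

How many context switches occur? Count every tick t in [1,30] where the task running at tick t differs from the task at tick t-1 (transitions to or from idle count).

context switches = 23

t=0: vr[A=0] → run A
t=1: vr[A=256/205] → run A
t=2: vr[A=512/205 C=512/205 D=512/205] → run A
t=3: vr[A=768/205 C=512/205 D=512/205 E=512/205 G=512/205] → run C
t=4: vr[A=768/205 C=36352/12505 D=512/205 E=512/205 G=512/205] → run D
t=5: vr[A=768/205 C=36352/12505 D=1807872/639805 E=512/205 G=512/205 H=512/205] → run E
t=6: vr[A=768/205 C=36352/12505 D=1807872/639805 E=863744/261785 G=512/205 H=512/205] → run G
t=7: vr[A=768/205 C=36352/12505 D=1807872/639805 E=863744/261785 G=863744/261785 H=512/205] → run H
t=8: vr[A=768/205 C=36352/12505 D=1807872/639805 E=863744/261785 G=863744/261785 H=36352/12505] → run D
t=9: vr[A=768/205 C=36352/12505 D=2017792/639805 E=863744/261785 G=863744/261785 H=36352/12505] → run C
t=10: vr[A=768/205 D=2017792/639805 E=863744/261785 G=863744/261785 H=36352/12505] → run H
t=11: vr[A=768/205 D=2017792/639805 E=863744/261785 G=863744/261785 H=41472/12505] → run D
t=12: vr[A=768/205 D=2227712/639805 E=863744/261785 G=863744/261785 H=41472/12505] → run E
t=13: vr[A=768/205 D=2227712/639805 E=1073664/261785 G=863744/261785 H=41472/12505] → run G
t=14: vr[A=768/205 D=2227712/639805 E=1073664/261785 G=1073664/261785 H=41472/12505] → run H
t=15: vr[A=768/205 D=2227712/639805 E=1073664/261785 G=1073664/261785 H=46592/12505] → run D
t=16: vr[A=768/205 E=1073664/261785 G=1073664/261785 H=46592/12505] → run H
t=17: vr[A=768/205 E=1073664/261785 G=1073664/261785 H=51712/12505] → run A
t=18: vr[A=1024/205 E=1073664/261785 G=1073664/261785 H=51712/12505] → run E
t=19: vr[A=1024/205 G=1073664/261785 H=51712/12505] → run G
t=20: vr[A=1024/205 G=1283584/261785 H=51712/12505] → run H
t=21: vr[A=1024/205 G=1283584/261785] → run G
t=22: vr[A=1024/205 G=1493504/261785] → run A
t=23: vr[A=256/41 G=1493504/261785] → run G
t=24: vr[A=256/41] → run A
t=25: vr[A=1536/205] → run A
t=26: (idle)
t=27: (idle)
t=28: (idle)
t=29: (idle)
t=30: (idle)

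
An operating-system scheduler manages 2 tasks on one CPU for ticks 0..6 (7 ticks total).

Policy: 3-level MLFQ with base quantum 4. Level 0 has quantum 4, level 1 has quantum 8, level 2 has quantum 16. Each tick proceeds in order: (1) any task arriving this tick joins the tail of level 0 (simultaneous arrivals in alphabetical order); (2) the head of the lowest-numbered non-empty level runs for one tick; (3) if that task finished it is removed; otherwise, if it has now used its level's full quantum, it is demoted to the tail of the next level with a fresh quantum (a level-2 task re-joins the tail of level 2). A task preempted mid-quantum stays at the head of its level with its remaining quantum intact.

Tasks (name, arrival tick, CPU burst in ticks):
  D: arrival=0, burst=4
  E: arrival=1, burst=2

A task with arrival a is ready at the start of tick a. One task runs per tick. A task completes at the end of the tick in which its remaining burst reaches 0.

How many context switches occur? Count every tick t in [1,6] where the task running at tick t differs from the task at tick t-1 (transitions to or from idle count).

context switches = 2

t=0: L0/L1/L2 = D/-/- → run D
t=1: L0/L1/L2 = DE/-/- → run D
t=2: L0/L1/L2 = DE/-/- → run D
t=3: L0/L1/L2 = DE/-/- → run D
t=4: L0/L1/L2 = E/-/- → run E
t=5: L0/L1/L2 = E/-/- → run E
t=6: (idle)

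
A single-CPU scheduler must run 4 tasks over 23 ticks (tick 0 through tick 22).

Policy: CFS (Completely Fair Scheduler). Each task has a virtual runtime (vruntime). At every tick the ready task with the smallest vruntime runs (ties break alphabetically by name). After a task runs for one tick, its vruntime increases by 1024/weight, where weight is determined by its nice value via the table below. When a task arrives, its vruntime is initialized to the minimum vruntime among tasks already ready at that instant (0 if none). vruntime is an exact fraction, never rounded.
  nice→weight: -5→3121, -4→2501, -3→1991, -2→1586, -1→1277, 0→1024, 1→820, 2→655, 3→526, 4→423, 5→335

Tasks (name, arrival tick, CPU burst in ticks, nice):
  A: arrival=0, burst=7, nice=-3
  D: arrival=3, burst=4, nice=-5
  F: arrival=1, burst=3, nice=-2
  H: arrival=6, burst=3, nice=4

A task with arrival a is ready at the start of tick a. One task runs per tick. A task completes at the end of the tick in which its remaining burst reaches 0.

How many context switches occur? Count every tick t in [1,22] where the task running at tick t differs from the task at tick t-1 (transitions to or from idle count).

t=0: vr[A=0] → run A
t=1: vr[A=1024/1991 F=1024/1991] → run A
t=2: vr[A=2048/1991 F=1024/1991] → run F
t=3: vr[A=2048/1991 D=2048/1991 F=1831424/1578863] → run A
t=4: vr[A=3072/1991 D=2048/1991 F=1831424/1578863] → run D
t=5: vr[A=3072/1991 D=8430592/6213911 F=1831424/1578863] → run F
t=6: vr[A=3072/1991 D=8430592/6213911 F=2850816/1578863 H=8430592/6213911] → run D
t=7: vr[A=3072/1991 D=10469376/6213911 F=2850816/1578863 H=8430592/6213911] → run H
t=8: vr[A=3072/1991 D=10469376/6213911 F=2850816/1578863 H=9929185280/2628484353] → run A
t=9: vr[A=4096/1991 D=10469376/6213911 F=2850816/1578863 H=9929185280/2628484353] → run D
t=10: vr[A=4096/1991 D=12508160/6213911 F=2850816/1578863 H=9929185280/2628484353] → run F
t=11: vr[A=4096/1991 D=12508160/6213911 H=9929185280/2628484353] → run D
t=12: vr[A=4096/1991 H=9929185280/2628484353] → run A
t=13: vr[A=5120/1991 H=9929185280/2628484353] → run A
t=14: vr[A=6144/1991 H=9929185280/2628484353] → run A
t=15: vr[H=9929185280/2628484353] → run H
t=16: vr[H=16292230144/2628484353] → run H
t=17: (idle)
t=18: (idle)
t=19: (idle)
t=20: (idle)
t=21: (idle)
t=22: (idle)

context switches = 13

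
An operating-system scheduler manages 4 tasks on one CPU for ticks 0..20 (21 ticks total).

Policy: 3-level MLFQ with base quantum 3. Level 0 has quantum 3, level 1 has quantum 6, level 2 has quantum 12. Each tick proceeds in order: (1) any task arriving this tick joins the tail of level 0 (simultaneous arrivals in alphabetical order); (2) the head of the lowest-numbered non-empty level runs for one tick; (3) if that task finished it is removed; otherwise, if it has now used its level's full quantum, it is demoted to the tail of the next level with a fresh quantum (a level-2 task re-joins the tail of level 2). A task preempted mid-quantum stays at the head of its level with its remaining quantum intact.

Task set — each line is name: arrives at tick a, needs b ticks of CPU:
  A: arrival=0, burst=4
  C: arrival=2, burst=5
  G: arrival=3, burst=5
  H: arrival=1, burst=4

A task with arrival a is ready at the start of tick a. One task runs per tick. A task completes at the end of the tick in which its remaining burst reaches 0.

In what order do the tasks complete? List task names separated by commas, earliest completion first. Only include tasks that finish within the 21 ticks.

completion order = A, H, C, G

t=0: L0/L1/L2 = A/-/- → run A
t=1: L0/L1/L2 = AH/-/- → run A
t=2: L0/L1/L2 = AHC/-/- → run A
t=3: L0/L1/L2 = HCG/A/- → run H
t=4: L0/L1/L2 = HCG/A/- → run H
t=5: L0/L1/L2 = HCG/A/- → run H
t=6: L0/L1/L2 = CG/AH/- → run C
t=7: L0/L1/L2 = CG/AH/- → run C
t=8: L0/L1/L2 = CG/AH/- → run C
t=9: L0/L1/L2 = G/AHC/- → run G
t=10: L0/L1/L2 = G/AHC/- → run G
t=11: L0/L1/L2 = G/AHC/- → run G
t=12: L0/L1/L2 = -/AHCG/- → run A
t=13: L0/L1/L2 = -/HCG/- → run H
t=14: L0/L1/L2 = -/CG/- → run C
t=15: L0/L1/L2 = -/CG/- → run C
t=16: L0/L1/L2 = -/G/- → run G
t=17: L0/L1/L2 = -/G/- → run G
t=18: (idle)
t=19: (idle)
t=20: (idle)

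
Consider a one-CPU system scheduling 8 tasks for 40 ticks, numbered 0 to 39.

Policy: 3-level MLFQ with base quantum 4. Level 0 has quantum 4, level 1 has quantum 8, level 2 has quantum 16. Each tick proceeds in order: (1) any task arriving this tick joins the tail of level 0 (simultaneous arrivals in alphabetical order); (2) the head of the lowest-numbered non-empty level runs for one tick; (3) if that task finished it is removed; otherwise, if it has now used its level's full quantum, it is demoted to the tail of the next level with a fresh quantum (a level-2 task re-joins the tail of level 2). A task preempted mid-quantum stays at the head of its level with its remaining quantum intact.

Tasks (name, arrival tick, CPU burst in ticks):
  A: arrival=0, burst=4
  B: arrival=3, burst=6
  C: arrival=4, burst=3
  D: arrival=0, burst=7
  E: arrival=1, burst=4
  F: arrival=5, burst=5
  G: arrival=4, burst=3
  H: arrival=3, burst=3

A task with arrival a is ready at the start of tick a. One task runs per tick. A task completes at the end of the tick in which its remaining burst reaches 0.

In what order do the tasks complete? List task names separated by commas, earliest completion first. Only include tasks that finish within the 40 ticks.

completion order = A, E, H, C, G, D, B, F

t=0: L0/L1/L2 = AD/-/- → run A
t=1: L0/L1/L2 = ADE/-/- → run A
t=2: L0/L1/L2 = ADE/-/- → run A
t=3: L0/L1/L2 = ADEBH/-/- → run A
t=4: L0/L1/L2 = DEBHCG/-/- → run D
t=5: L0/L1/L2 = DEBHCGF/-/- → run D
t=6: L0/L1/L2 = DEBHCGF/-/- → run D
t=7: L0/L1/L2 = DEBHCGF/-/- → run D
t=8: L0/L1/L2 = EBHCGF/D/- → run E
t=9: L0/L1/L2 = EBHCGF/D/- → run E
t=10: L0/L1/L2 = EBHCGF/D/- → run E
t=11: L0/L1/L2 = EBHCGF/D/- → run E
t=12: L0/L1/L2 = BHCGF/D/- → run B
t=13: L0/L1/L2 = BHCGF/D/- → run B
t=14: L0/L1/L2 = BHCGF/D/- → run B
t=15: L0/L1/L2 = BHCGF/D/- → run B
t=16: L0/L1/L2 = HCGF/DB/- → run H
t=17: L0/L1/L2 = HCGF/DB/- → run H
t=18: L0/L1/L2 = HCGF/DB/- → run H
t=19: L0/L1/L2 = CGF/DB/- → run C
t=20: L0/L1/L2 = CGF/DB/- → run C
t=21: L0/L1/L2 = CGF/DB/- → run C
t=22: L0/L1/L2 = GF/DB/- → run G
t=23: L0/L1/L2 = GF/DB/- → run G
t=24: L0/L1/L2 = GF/DB/- → run G
t=25: L0/L1/L2 = F/DB/- → run F
t=26: L0/L1/L2 = F/DB/- → run F
t=27: L0/L1/L2 = F/DB/- → run F
t=28: L0/L1/L2 = F/DB/- → run F
t=29: L0/L1/L2 = -/DBF/- → run D
t=30: L0/L1/L2 = -/DBF/- → run D
t=31: L0/L1/L2 = -/DBF/- → run D
t=32: L0/L1/L2 = -/BF/- → run B
t=33: L0/L1/L2 = -/BF/- → run B
t=34: L0/L1/L2 = -/F/- → run F
t=35: (idle)
t=36: (idle)
t=37: (idle)
t=38: (idle)
t=39: (idle)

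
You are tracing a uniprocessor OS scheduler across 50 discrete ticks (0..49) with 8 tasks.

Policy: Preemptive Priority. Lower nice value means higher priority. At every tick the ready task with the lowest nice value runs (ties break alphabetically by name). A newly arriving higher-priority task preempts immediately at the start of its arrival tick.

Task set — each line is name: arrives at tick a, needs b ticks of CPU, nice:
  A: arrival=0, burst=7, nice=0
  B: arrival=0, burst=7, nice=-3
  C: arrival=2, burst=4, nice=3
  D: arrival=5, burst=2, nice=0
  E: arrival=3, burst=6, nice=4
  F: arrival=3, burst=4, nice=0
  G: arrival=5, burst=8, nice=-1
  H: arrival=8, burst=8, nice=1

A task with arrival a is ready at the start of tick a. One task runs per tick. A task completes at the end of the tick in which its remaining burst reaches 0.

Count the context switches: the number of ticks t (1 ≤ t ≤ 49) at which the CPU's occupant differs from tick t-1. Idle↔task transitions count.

t=0: ready={A,B} → run B
t=1: ready={A,B} → run B
t=2: ready={A,B,C} → run B
t=3: ready={A,B,C,E,F} → run B
t=4: ready={A,B,C,E,F} → run B
t=5: ready={A,B,C,D,E,F,G} → run B
t=6: ready={A,B,C,D,E,F,G} → run B
t=7: ready={A,C,D,E,F,G} → run G
t=8: ready={A,C,D,E,F,G,H} → run G
t=9: ready={A,C,D,E,F,G,H} → run G
t=10: ready={A,C,D,E,F,G,H} → run G
t=11: ready={A,C,D,E,F,G,H} → run G
t=12: ready={A,C,D,E,F,G,H} → run G
t=13: ready={A,C,D,E,F,G,H} → run G
t=14: ready={A,C,D,E,F,G,H} → run G
t=15: ready={A,C,D,E,F,H} → run A
t=16: ready={A,C,D,E,F,H} → run A
t=17: ready={A,C,D,E,F,H} → run A
t=18: ready={A,C,D,E,F,H} → run A
t=19: ready={A,C,D,E,F,H} → run A
t=20: ready={A,C,D,E,F,H} → run A
t=21: ready={A,C,D,E,F,H} → run A
t=22: ready={C,D,E,F,H} → run D
t=23: ready={C,D,E,F,H} → run D
t=24: ready={C,E,F,H} → run F
t=25: ready={C,E,F,H} → run F
t=26: ready={C,E,F,H} → run F
t=27: ready={C,E,F,H} → run F
t=28: ready={C,E,H} → run H
t=29: ready={C,E,H} → run H
t=30: ready={C,E,H} → run H
t=31: ready={C,E,H} → run H
t=32: ready={C,E,H} → run H
t=33: ready={C,E,H} → run H
t=34: ready={C,E,H} → run H
t=35: ready={C,E,H} → run H
t=36: ready={C,E} → run C
t=37: ready={C,E} → run C
t=38: ready={C,E} → run C
t=39: ready={C,E} → run C
t=40: ready={E} → run E
t=41: ready={E} → run E
t=42: ready={E} → run E
t=43: ready={E} → run E
t=44: ready={E} → run E
t=45: ready={E} → run E
t=46: (idle)
t=47: (idle)
t=48: (idle)
t=49: (idle)

context switches = 8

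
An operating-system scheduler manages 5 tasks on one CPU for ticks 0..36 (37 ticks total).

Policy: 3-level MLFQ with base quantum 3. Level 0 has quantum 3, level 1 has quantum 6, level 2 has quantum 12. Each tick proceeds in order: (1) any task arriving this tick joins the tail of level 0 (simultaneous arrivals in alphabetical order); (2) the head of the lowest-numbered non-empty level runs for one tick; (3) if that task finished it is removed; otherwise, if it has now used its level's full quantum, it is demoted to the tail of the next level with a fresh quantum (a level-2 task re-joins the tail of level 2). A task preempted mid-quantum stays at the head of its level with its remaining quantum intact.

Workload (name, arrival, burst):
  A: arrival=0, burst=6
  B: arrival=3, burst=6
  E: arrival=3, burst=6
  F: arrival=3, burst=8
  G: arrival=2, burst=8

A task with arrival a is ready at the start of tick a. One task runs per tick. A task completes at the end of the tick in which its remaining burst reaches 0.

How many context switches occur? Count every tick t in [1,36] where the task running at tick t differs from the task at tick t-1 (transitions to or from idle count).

t=0: L0/L1/L2 = A/-/- → run A
t=1: L0/L1/L2 = A/-/- → run A
t=2: L0/L1/L2 = AG/-/- → run A
t=3: L0/L1/L2 = GBEF/A/- → run G
t=4: L0/L1/L2 = GBEF/A/- → run G
t=5: L0/L1/L2 = GBEF/A/- → run G
t=6: L0/L1/L2 = BEF/AG/- → run B
t=7: L0/L1/L2 = BEF/AG/- → run B
t=8: L0/L1/L2 = BEF/AG/- → run B
t=9: L0/L1/L2 = EF/AGB/- → run E
t=10: L0/L1/L2 = EF/AGB/- → run E
t=11: L0/L1/L2 = EF/AGB/- → run E
t=12: L0/L1/L2 = F/AGBE/- → run F
t=13: L0/L1/L2 = F/AGBE/- → run F
t=14: L0/L1/L2 = F/AGBE/- → run F
t=15: L0/L1/L2 = -/AGBEF/- → run A
t=16: L0/L1/L2 = -/AGBEF/- → run A
t=17: L0/L1/L2 = -/AGBEF/- → run A
t=18: L0/L1/L2 = -/GBEF/- → run G
t=19: L0/L1/L2 = -/GBEF/- → run G
t=20: L0/L1/L2 = -/GBEF/- → run G
t=21: L0/L1/L2 = -/GBEF/- → run G
t=22: L0/L1/L2 = -/GBEF/- → run G
t=23: L0/L1/L2 = -/BEF/- → run B
t=24: L0/L1/L2 = -/BEF/- → run B
t=25: L0/L1/L2 = -/BEF/- → run B
t=26: L0/L1/L2 = -/EF/- → run E
t=27: L0/L1/L2 = -/EF/- → run E
t=28: L0/L1/L2 = -/EF/- → run E
t=29: L0/L1/L2 = -/F/- → run F
t=30: L0/L1/L2 = -/F/- → run F
t=31: L0/L1/L2 = -/F/- → run F
t=32: L0/L1/L2 = -/F/- → run F
t=33: L0/L1/L2 = -/F/- → run F
t=34: (idle)
t=35: (idle)
t=36: (idle)

context switches = 10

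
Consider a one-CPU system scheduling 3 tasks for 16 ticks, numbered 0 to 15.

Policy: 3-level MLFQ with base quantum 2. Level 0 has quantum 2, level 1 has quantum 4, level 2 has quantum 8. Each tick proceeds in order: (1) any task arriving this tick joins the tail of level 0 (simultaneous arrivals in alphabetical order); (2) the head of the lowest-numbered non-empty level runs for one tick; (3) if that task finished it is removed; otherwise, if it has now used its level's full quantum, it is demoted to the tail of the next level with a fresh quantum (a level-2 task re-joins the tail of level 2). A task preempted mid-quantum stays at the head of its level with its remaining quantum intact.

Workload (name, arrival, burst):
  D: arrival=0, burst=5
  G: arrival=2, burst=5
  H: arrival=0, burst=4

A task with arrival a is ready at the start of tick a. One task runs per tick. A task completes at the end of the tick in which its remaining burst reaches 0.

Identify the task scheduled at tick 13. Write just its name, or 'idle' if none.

running at tick 13 = G

t=0: L0/L1/L2 = DH/-/- → run D
t=1: L0/L1/L2 = DH/-/- → run D
t=2: L0/L1/L2 = HG/D/- → run H
t=3: L0/L1/L2 = HG/D/- → run H
t=4: L0/L1/L2 = G/DH/- → run G
t=5: L0/L1/L2 = G/DH/- → run G
t=6: L0/L1/L2 = -/DHG/- → run D
t=7: L0/L1/L2 = -/DHG/- → run D
t=8: L0/L1/L2 = -/DHG/- → run D
t=9: L0/L1/L2 = -/HG/- → run H
t=10: L0/L1/L2 = -/HG/- → run H
t=11: L0/L1/L2 = -/G/- → run G
t=12: L0/L1/L2 = -/G/- → run G
t=13: L0/L1/L2 = -/G/- → run G
t=14: (idle)
t=15: (idle)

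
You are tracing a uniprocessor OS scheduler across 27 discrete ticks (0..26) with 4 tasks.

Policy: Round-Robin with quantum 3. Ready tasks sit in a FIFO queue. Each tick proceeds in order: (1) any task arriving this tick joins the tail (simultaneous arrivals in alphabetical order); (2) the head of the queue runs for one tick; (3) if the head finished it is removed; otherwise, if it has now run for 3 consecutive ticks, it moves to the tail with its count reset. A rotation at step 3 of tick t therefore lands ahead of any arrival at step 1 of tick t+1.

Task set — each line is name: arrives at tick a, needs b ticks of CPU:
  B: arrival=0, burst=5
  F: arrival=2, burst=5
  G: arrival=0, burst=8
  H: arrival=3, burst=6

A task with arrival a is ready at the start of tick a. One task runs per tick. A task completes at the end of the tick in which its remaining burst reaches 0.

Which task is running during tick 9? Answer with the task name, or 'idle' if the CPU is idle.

t=0: queue=[B,G] q_used=0 → run B
t=1: queue=[B,G] q_used=1 → run B
t=2: queue=[B,G,F] q_used=2 → run B
t=3: queue=[G,F,B,H] q_used=0 → run G
t=4: queue=[G,F,B,H] q_used=1 → run G
t=5: queue=[G,F,B,H] q_used=2 → run G
t=6: queue=[F,B,H,G] q_used=0 → run F
t=7: queue=[F,B,H,G] q_used=1 → run F
t=8: queue=[F,B,H,G] q_used=2 → run F
t=9: queue=[B,H,G,F] q_used=0 → run B
t=10: queue=[B,H,G,F] q_used=1 → run B
t=11: queue=[H,G,F] q_used=0 → run H
t=12: queue=[H,G,F] q_used=1 → run H
t=13: queue=[H,G,F] q_used=2 → run H
t=14: queue=[G,F,H] q_used=0 → run G
t=15: queue=[G,F,H] q_used=1 → run G
t=16: queue=[G,F,H] q_used=2 → run G
t=17: queue=[F,H,G] q_used=0 → run F
t=18: queue=[F,H,G] q_used=1 → run F
t=19: queue=[H,G] q_used=0 → run H
t=20: queue=[H,G] q_used=1 → run H
t=21: queue=[H,G] q_used=2 → run H
t=22: queue=[G] q_used=0 → run G
t=23: queue=[G] q_used=1 → run G
t=24: (idle)
t=25: (idle)
t=26: (idle)

running at tick 9 = B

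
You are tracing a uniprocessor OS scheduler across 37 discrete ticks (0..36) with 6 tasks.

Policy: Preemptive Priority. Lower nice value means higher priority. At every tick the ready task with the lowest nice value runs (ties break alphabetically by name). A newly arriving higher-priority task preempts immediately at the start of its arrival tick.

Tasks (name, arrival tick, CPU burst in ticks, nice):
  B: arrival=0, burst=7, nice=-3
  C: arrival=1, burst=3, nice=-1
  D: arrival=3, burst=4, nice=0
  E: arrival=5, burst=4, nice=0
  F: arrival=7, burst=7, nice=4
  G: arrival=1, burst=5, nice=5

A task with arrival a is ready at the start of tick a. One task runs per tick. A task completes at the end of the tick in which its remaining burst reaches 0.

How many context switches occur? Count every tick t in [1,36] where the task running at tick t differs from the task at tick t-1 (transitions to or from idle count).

context switches = 6

t=0: ready={B} → run B
t=1: ready={B,C,G} → run B
t=2: ready={B,C,G} → run B
t=3: ready={B,C,D,G} → run B
t=4: ready={B,C,D,G} → run B
t=5: ready={B,C,D,E,G} → run B
t=6: ready={B,C,D,E,G} → run B
t=7: ready={C,D,E,F,G} → run C
t=8: ready={C,D,E,F,G} → run C
t=9: ready={C,D,E,F,G} → run C
t=10: ready={D,E,F,G} → run D
t=11: ready={D,E,F,G} → run D
t=12: ready={D,E,F,G} → run D
t=13: ready={D,E,F,G} → run D
t=14: ready={E,F,G} → run E
t=15: ready={E,F,G} → run E
t=16: ready={E,F,G} → run E
t=17: ready={E,F,G} → run E
t=18: ready={F,G} → run F
t=19: ready={F,G} → run F
t=20: ready={F,G} → run F
t=21: ready={F,G} → run F
t=22: ready={F,G} → run F
t=23: ready={F,G} → run F
t=24: ready={F,G} → run F
t=25: ready={G} → run G
t=26: ready={G} → run G
t=27: ready={G} → run G
t=28: ready={G} → run G
t=29: ready={G} → run G
t=30: (idle)
t=31: (idle)
t=32: (idle)
t=33: (idle)
t=34: (idle)
t=35: (idle)
t=36: (idle)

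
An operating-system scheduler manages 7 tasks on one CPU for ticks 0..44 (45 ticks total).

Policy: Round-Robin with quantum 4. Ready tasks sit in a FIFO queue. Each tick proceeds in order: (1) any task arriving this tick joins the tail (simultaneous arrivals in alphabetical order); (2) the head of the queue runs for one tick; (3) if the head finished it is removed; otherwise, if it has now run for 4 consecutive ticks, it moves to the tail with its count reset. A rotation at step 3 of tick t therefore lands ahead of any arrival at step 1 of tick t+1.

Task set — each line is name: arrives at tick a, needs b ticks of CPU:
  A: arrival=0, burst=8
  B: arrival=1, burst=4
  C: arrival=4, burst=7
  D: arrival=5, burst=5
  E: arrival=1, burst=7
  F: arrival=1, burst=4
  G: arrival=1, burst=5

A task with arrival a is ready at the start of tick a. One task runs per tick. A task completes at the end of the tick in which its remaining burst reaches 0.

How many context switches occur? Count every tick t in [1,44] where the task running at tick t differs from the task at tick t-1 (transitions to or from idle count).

t=0: queue=[A] q_used=0 → run A
t=1: queue=[A,B,E,F,G] q_used=1 → run A
t=2: queue=[A,B,E,F,G] q_used=2 → run A
t=3: queue=[A,B,E,F,G] q_used=3 → run A
t=4: queue=[B,E,F,G,A,C] q_used=0 → run B
t=5: queue=[B,E,F,G,A,C,D] q_used=1 → run B
t=6: queue=[B,E,F,G,A,C,D] q_used=2 → run B
t=7: queue=[B,E,F,G,A,C,D] q_used=3 → run B
t=8: queue=[E,F,G,A,C,D] q_used=0 → run E
t=9: queue=[E,F,G,A,C,D] q_used=1 → run E
t=10: queue=[E,F,G,A,C,D] q_used=2 → run E
t=11: queue=[E,F,G,A,C,D] q_used=3 → run E
t=12: queue=[F,G,A,C,D,E] q_used=0 → run F
t=13: queue=[F,G,A,C,D,E] q_used=1 → run F
t=14: queue=[F,G,A,C,D,E] q_used=2 → run F
t=15: queue=[F,G,A,C,D,E] q_used=3 → run F
t=16: queue=[G,A,C,D,E] q_used=0 → run G
t=17: queue=[G,A,C,D,E] q_used=1 → run G
t=18: queue=[G,A,C,D,E] q_used=2 → run G
t=19: queue=[G,A,C,D,E] q_used=3 → run G
t=20: queue=[A,C,D,E,G] q_used=0 → run A
t=21: queue=[A,C,D,E,G] q_used=1 → run A
t=22: queue=[A,C,D,E,G] q_used=2 → run A
t=23: queue=[A,C,D,E,G] q_used=3 → run A
t=24: queue=[C,D,E,G] q_used=0 → run C
t=25: queue=[C,D,E,G] q_used=1 → run C
t=26: queue=[C,D,E,G] q_used=2 → run C
t=27: queue=[C,D,E,G] q_used=3 → run C
t=28: queue=[D,E,G,C] q_used=0 → run D
t=29: queue=[D,E,G,C] q_used=1 → run D
t=30: queue=[D,E,G,C] q_used=2 → run D
t=31: queue=[D,E,G,C] q_used=3 → run D
t=32: queue=[E,G,C,D] q_used=0 → run E
t=33: queue=[E,G,C,D] q_used=1 → run E
t=34: queue=[E,G,C,D] q_used=2 → run E
t=35: queue=[G,C,D] q_used=0 → run G
t=36: queue=[C,D] q_used=0 → run C
t=37: queue=[C,D] q_used=1 → run C
t=38: queue=[C,D] q_used=2 → run C
t=39: queue=[D] q_used=0 → run D
t=40: (idle)
t=41: (idle)
t=42: (idle)
t=43: (idle)
t=44: (idle)

context switches = 12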